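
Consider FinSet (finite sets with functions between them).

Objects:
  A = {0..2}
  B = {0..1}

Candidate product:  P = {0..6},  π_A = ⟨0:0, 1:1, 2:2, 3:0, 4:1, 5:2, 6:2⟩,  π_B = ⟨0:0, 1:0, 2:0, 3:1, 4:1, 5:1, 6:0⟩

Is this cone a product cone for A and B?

Answer: NOT A VALID PRODUCT — |P|=7 ≠ |A|·|B|=6

Derivation:
|A|·|B| = 3·2 = 6;  |P| = 7
  → cardinalities differ; no bijection possible.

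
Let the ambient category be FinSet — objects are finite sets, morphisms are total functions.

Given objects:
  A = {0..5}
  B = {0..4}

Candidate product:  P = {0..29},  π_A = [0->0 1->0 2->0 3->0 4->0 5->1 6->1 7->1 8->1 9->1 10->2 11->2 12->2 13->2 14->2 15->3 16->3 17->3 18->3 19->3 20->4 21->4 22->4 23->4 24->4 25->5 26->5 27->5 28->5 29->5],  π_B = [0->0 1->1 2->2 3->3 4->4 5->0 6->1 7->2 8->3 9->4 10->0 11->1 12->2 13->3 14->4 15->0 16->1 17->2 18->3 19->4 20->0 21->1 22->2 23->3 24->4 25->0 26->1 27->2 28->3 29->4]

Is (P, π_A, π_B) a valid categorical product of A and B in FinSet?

|A|·|B| = 6·5 = 30;  |P| = 30
Check the pairing map k ↦ (π_A(k), π_B(k)):
  0 -> (0,0)
  1 -> (0,1)
  2 -> (0,2)
  3 -> (0,3)
  4 -> (0,4)
  5 -> (1,0)
  6 -> (1,1)
  7 -> (1,2)
  8 -> (1,3)
  9 -> (1,4)
  10 -> (2,0)
  11 -> (2,1)
  12 -> (2,2)
  13 -> (2,3)
  14 -> (2,4)
  15 -> (3,0)
  16 -> (3,1)
  17 -> (3,2)
  18 -> (3,3)
  19 -> (3,4)
  20 -> (4,0)
  21 -> (4,1)
  22 -> (4,2)
  23 -> (4,3)
  24 -> (4,4)
  25 -> (5,0)
  26 -> (5,1)
  27 -> (5,2)
  28 -> (5,3)
  29 -> (5,4)
distinct pairs in image: 30 / 30 needed
  → bijection onto A×B; projections well-typed.

Answer: VALID PRODUCT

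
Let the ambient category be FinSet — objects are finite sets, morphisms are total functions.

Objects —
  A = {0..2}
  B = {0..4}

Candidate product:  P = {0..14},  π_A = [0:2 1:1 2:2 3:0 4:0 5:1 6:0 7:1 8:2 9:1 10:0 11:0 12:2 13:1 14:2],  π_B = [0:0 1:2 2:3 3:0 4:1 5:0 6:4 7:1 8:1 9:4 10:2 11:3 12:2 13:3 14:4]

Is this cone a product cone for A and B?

Answer: VALID PRODUCT

Derivation:
|A|·|B| = 3·5 = 15;  |P| = 15
Check the pairing map k ↦ (π_A(k), π_B(k)):
  0 : (2,0)
  1 : (1,2)
  2 : (2,3)
  3 : (0,0)
  4 : (0,1)
  5 : (1,0)
  6 : (0,4)
  7 : (1,1)
  8 : (2,1)
  9 : (1,4)
  10 : (0,2)
  11 : (0,3)
  12 : (2,2)
  13 : (1,3)
  14 : (2,4)
distinct pairs in image: 15 / 15 needed
  → bijection onto A×B; projections well-typed.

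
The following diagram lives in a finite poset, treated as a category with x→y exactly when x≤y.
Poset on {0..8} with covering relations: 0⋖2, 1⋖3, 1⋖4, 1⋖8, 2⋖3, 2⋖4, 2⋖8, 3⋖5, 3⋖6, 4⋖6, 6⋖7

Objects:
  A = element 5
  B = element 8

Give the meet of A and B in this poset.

Answer: NO MEET EXISTS

Derivation:
Lower bounds of A=5 and B=8: {0,1,2}
  maximal lower bounds 1 and 2 are incomparable: neither 1≤2 nor 2≤1
→ no greatest lower bound exists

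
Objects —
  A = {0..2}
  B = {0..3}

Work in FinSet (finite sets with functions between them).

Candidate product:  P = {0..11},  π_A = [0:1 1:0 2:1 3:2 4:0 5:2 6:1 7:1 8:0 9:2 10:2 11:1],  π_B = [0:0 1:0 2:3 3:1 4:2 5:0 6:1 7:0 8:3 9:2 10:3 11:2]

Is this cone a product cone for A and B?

|A|·|B| = 3·4 = 12;  |P| = 12
Check the pairing map k ↦ (π_A(k), π_B(k)):
  0 : (1,0)
  1 : (0,0)
  2 : (1,3)
  3 : (2,1)
  4 : (0,2)
  5 : (2,0)
  6 : (1,1)
  7 : (1,0)  ✗ repeats pair of k=0
  8 : (0,3)
  9 : (2,2)
  10 : (2,3)
  11 : (1,2)
distinct pairs in image: 11 / 12 needed
  → (1,0) hit at k=0 and k=7

Answer: NOT A VALID PRODUCT — duplicate pair at indices 0,7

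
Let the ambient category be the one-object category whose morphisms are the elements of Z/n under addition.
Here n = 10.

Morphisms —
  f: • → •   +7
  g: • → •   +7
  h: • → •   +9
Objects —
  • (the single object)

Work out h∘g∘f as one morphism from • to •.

Answer: +3

Trace:
  0 +7≡7 +7≡4 +9≡3  (mod 10)
result: +3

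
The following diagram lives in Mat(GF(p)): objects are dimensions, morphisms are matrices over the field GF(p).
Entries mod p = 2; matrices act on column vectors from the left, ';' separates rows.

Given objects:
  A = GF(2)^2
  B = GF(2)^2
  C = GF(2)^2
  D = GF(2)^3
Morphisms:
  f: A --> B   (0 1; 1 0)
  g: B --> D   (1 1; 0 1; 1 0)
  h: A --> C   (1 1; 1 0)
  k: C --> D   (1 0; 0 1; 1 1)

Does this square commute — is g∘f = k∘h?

Path 1 = f;g:
  e0=(1,0) f-->(0,1) g-->(1,1,0)
  e1=(0,1) f-->(1,0) g-->(1,0,1)
  composite₁ = (1 1; 1 0; 0 1)
Path 2 = h;k:
  e0=(1,0) h-->(1,1) k-->(1,1,0)
  e1=(0,1) h-->(1,0) k-->(1,0,1)
  composite₂ = (1 1; 1 0; 0 1)
Equal? equal; square commutes

Answer: COMMUTES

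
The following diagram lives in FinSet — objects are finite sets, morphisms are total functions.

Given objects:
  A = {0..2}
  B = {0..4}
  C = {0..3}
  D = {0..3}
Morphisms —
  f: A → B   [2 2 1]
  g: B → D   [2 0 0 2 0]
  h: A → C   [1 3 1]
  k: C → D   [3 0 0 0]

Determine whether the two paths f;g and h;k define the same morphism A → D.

Path 1 = f;g:
  0 f→2 g→0
  1 f→2 g→0
  2 f→1 g→0
  ⟦path⟧₁ = [0 0 0]
Path 2 = h;k:
  0 h→1 k→0
  1 h→3 k→0
  2 h→1 k→0
  ⟦path⟧₂ = [0 0 0]
Equal? YES — commutes

Answer: COMMUTES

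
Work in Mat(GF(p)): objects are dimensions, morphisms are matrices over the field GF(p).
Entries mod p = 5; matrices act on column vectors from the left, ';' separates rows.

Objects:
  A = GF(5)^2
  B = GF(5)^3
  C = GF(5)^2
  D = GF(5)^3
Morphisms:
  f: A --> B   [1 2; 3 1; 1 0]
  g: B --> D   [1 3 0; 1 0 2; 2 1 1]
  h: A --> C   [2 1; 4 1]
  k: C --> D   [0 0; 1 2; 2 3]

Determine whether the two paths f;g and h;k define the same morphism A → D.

Answer: DOES NOT COMMUTE

Work:
Along f;g (path 1):
  e0=⟨1,0⟩ f-->⟨1,3,1⟩ g-->⟨0,3,1⟩
  e1=⟨0,1⟩ f-->⟨2,1,0⟩ g-->⟨0,2,0⟩
  ⟦path⟧₁ = [0 0; 3 2; 1 0]
Along h;k (path 2):
  e0=⟨1,0⟩ h-->⟨2,4⟩ k-->⟨0,0,1⟩
  e1=⟨0,1⟩ h-->⟨1,1⟩ k-->⟨0,3,0⟩
  ⟦path⟧₂ = [0 0; 0 3; 1 0]
Equal? distinct morphisms ✗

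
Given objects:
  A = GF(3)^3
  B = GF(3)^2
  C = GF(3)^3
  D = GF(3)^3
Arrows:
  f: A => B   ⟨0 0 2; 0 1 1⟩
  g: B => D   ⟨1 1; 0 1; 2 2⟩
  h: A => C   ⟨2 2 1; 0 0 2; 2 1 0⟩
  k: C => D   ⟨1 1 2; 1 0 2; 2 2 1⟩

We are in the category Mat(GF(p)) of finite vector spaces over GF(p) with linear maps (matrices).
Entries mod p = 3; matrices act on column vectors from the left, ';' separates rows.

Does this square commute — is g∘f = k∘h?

Along f;g (path 1):
  e0=[1,0,0] f=>[0,0] g=>[0,0,0]
  e1=[0,1,0] f=>[0,1] g=>[1,1,2]
  e2=[0,0,1] f=>[2,1] g=>[0,1,0]
  result₁ = ⟨0 1 0; 0 1 1; 0 2 0⟩
Along h;k (path 2):
  e0=[1,0,0] h=>[2,0,2] k=>[0,0,0]
  e1=[0,1,0] h=>[2,0,1] k=>[1,1,2]
  e2=[0,0,1] h=>[1,2,0] k=>[0,1,0]
  result₂ = ⟨0 1 0; 0 1 1; 0 2 0⟩
Equal? equal; square commutes

Answer: COMMUTES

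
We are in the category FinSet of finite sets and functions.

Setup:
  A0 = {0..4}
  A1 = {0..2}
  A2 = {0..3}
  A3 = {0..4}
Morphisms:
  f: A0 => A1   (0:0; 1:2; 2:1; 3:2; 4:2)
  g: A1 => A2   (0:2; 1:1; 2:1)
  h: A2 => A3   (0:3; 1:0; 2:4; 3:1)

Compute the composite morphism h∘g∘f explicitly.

  0 f=>0 g=>2 h=>4
  1 f=>2 g=>1 h=>0
  2 f=>1 g=>1 h=>0
  3 f=>2 g=>1 h=>0
  4 f=>2 g=>1 h=>0
composite: (0:4; 1:0; 2:0; 3:0; 4:0)

Answer: (0:4; 1:0; 2:0; 3:0; 4:0)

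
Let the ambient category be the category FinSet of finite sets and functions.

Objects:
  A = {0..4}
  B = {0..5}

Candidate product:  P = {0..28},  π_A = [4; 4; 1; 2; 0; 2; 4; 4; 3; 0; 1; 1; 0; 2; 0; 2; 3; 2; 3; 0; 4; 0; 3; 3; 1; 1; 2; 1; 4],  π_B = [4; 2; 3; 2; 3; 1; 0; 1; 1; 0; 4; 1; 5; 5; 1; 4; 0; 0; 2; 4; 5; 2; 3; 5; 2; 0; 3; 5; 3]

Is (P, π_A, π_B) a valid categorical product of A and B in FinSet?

|A|·|B| = 5·6 = 30;  |P| = 29
  → cardinalities differ; no bijection possible.

Answer: NOT A VALID PRODUCT — |P|=29 ≠ |A|·|B|=30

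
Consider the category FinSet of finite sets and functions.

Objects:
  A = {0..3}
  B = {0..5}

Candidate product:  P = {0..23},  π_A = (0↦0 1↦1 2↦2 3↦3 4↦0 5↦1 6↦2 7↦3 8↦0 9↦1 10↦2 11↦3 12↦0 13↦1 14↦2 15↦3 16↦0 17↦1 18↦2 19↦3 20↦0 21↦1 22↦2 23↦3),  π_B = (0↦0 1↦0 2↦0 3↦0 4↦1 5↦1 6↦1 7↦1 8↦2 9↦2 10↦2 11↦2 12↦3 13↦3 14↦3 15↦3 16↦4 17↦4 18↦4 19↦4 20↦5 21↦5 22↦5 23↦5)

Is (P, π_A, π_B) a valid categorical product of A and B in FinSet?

|A|·|B| = 4·6 = 24;  |P| = 24
Check the pairing map k ↦ (π_A(k), π_B(k)):
  0 ↦ (0,0)
  1 ↦ (1,0)
  2 ↦ (2,0)
  3 ↦ (3,0)
  4 ↦ (0,1)
  5 ↦ (1,1)
  6 ↦ (2,1)
  7 ↦ (3,1)
  8 ↦ (0,2)
  9 ↦ (1,2)
  10 ↦ (2,2)
  11 ↦ (3,2)
  12 ↦ (0,3)
  13 ↦ (1,3)
  14 ↦ (2,3)
  15 ↦ (3,3)
  16 ↦ (0,4)
  17 ↦ (1,4)
  18 ↦ (2,4)
  19 ↦ (3,4)
  20 ↦ (0,5)
  21 ↦ (1,5)
  22 ↦ (2,5)
  23 ↦ (3,5)
distinct pairs in image: 24 / 24 needed
  → bijection onto A×B; projections well-typed.

Answer: VALID PRODUCT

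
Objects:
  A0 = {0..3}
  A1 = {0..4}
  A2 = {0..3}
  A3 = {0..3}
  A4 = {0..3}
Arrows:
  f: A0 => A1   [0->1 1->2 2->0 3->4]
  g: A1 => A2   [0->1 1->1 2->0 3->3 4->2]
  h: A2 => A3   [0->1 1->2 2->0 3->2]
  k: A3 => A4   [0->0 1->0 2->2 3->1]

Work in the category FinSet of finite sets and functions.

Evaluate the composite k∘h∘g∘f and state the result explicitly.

  0 f=>1 g=>1 h=>2 k=>2
  1 f=>2 g=>0 h=>1 k=>0
  2 f=>0 g=>1 h=>2 k=>2
  3 f=>4 g=>2 h=>0 k=>0
composite: [0->2 1->0 2->2 3->0]

Answer: [0->2 1->0 2->2 3->0]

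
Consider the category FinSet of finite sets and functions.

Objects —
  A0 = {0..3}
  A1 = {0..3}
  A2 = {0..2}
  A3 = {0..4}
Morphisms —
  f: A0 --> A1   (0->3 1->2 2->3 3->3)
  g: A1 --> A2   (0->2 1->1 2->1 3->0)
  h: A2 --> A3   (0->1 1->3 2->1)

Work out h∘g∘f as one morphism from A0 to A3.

  0 f-->3 g-->0 h-->1
  1 f-->2 g-->1 h-->3
  2 f-->3 g-->0 h-->1
  3 f-->3 g-->0 h-->1
result: (0->1 1->3 2->1 3->1)

Answer: (0->1 1->3 2->1 3->1)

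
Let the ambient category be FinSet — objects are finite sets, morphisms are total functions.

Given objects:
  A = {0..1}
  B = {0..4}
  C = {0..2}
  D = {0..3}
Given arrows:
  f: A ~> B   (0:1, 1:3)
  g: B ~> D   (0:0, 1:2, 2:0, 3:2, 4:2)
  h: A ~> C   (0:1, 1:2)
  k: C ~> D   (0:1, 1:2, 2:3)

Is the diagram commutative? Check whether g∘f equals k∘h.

Along f;g (path 1):
  0 f~>1 g~>2
  1 f~>3 g~>2
  result₁ = (0:2, 1:2)
Along h;k (path 2):
  0 h~>1 k~>2
  1 h~>2 k~>3
  result₂ = (0:2, 1:3)
Equal? differ; not commutative

Answer: DOES NOT COMMUTE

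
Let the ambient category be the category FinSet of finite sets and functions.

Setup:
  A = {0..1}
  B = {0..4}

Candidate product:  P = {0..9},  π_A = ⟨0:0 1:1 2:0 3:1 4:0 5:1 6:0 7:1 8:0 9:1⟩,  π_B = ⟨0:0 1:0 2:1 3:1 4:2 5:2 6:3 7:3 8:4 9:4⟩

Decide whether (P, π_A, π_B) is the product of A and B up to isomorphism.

|A|·|B| = 2·5 = 10;  |P| = 10
Check the pairing map k ↦ (π_A(k), π_B(k)):
  0 : (0,0)
  1 : (1,0)
  2 : (0,1)
  3 : (1,1)
  4 : (0,2)
  5 : (1,2)
  6 : (0,3)
  7 : (1,3)
  8 : (0,4)
  9 : (1,4)
distinct pairs in image: 10 / 10 needed
  → bijection onto A×B; projections well-typed.

Answer: VALID PRODUCT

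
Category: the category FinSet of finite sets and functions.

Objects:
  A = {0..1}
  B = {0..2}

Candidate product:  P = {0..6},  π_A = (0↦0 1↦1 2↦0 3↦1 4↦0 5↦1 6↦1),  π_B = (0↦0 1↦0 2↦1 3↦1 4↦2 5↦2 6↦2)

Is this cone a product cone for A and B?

Answer: NOT A VALID PRODUCT — |P|=7 ≠ |A|·|B|=6

Derivation:
|A|·|B| = 2·3 = 6;  |P| = 7
  → cardinalities differ; no bijection possible.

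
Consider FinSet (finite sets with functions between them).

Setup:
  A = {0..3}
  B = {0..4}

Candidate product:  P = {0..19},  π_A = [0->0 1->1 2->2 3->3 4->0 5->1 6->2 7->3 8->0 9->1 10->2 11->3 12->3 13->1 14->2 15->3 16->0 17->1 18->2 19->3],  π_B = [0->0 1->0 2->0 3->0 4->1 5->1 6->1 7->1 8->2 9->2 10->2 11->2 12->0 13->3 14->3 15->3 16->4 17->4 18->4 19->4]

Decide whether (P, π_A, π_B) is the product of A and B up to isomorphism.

|A|·|B| = 4·5 = 20;  |P| = 20
Check the pairing map k ↦ (π_A(k), π_B(k)):
  0 -> (0,0)
  1 -> (1,0)
  2 -> (2,0)
  3 -> (3,0)
  4 -> (0,1)
  5 -> (1,1)
  6 -> (2,1)
  7 -> (3,1)
  8 -> (0,2)
  9 -> (1,2)
  10 -> (2,2)
  11 -> (3,2)
  12 -> (3,0)  ✗ repeats pair of k=3
  13 -> (1,3)
  14 -> (2,3)
  15 -> (3,3)
  16 -> (0,4)
  17 -> (1,4)
  18 -> (2,4)
  19 -> (3,4)
distinct pairs in image: 19 / 20 needed
  → (3,0) hit at k=3 and k=12

Answer: NOT A VALID PRODUCT — duplicate pair at indices 3,12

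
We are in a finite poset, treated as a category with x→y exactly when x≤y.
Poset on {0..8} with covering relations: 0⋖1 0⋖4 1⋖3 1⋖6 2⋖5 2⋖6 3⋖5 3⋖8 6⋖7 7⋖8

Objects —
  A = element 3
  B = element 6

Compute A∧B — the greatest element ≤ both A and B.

Answer: A∧B = 1

Work:
Lower bounds of A=3 and B=6: {0,1}
  0 <= 1
  1 <= 1
glb = 1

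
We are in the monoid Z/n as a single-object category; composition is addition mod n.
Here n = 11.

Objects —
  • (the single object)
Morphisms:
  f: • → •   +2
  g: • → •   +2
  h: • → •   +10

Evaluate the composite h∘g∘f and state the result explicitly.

Answer: +3

Trace:
  0 +2≡2 +2≡4 +10≡3  (mod 11)
⟦path⟧: +3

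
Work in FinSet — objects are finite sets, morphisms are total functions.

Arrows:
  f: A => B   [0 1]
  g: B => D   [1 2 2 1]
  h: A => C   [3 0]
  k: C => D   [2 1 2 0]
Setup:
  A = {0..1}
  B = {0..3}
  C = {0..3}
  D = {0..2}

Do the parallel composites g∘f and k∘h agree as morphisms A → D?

Answer: DOES NOT COMMUTE

Trace:
Path 1 = f;g:
  0 f=>0 g=>1
  1 f=>1 g=>2
  composite₁ = [1 2]
Path 2 = h;k:
  0 h=>3 k=>0
  1 h=>0 k=>2
  composite₂ = [0 2]
Equal? differ; not commutative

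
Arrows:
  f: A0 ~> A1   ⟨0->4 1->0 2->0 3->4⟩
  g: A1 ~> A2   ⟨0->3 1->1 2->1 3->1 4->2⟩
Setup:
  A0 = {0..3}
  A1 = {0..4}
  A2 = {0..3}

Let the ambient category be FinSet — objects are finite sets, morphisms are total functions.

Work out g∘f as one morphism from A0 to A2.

  0 f~>4 g~>2
  1 f~>0 g~>3
  2 f~>0 g~>3
  3 f~>4 g~>2
composite: ⟨0->2 1->3 2->3 3->2⟩

Answer: ⟨0->2 1->3 2->3 3->2⟩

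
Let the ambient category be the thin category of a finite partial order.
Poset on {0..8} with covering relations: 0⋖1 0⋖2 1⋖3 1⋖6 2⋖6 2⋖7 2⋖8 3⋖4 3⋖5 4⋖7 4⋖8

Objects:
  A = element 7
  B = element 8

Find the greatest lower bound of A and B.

Answer: NO MEET EXISTS

Derivation:
Common predecessors of 7,8: {0,1,2,3,4}
  maximal lower bounds 2 and 4 are incomparable: neither 2≤4 nor 4≤2
→ no greatest lower bound exists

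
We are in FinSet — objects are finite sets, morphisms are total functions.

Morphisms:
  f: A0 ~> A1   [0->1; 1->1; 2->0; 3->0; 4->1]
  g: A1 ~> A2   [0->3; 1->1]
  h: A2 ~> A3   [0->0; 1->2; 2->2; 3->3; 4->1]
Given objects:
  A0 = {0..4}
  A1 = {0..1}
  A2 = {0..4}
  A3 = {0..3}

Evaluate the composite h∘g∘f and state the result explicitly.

  0 f~>1 g~>1 h~>2
  1 f~>1 g~>1 h~>2
  2 f~>0 g~>3 h~>3
  3 f~>0 g~>3 h~>3
  4 f~>1 g~>1 h~>2
⟦path⟧: [0->2; 1->2; 2->3; 3->3; 4->2]

Answer: [0->2; 1->2; 2->3; 3->3; 4->2]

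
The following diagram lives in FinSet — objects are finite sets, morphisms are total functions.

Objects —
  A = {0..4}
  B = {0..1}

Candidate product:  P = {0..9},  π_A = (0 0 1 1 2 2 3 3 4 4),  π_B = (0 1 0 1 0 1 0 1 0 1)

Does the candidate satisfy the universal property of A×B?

Answer: VALID PRODUCT

Trace:
|A|·|B| = 5·2 = 10;  |P| = 10
Check the pairing map k ↦ (π_A(k), π_B(k)):
  0 ↦ (0,0)
  1 ↦ (0,1)
  2 ↦ (1,0)
  3 ↦ (1,1)
  4 ↦ (2,0)
  5 ↦ (2,1)
  6 ↦ (3,0)
  7 ↦ (3,1)
  8 ↦ (4,0)
  9 ↦ (4,1)
distinct pairs in image: 10 / 10 needed
  → bijection onto A×B; projections well-typed.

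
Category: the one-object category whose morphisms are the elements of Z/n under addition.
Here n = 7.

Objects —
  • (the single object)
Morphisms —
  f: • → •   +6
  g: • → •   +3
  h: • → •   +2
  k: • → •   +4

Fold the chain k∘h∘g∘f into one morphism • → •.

Answer: +1

Derivation:
  0 +6≡6 +3≡2 +2≡4 +4≡1  (mod 7)
result: +1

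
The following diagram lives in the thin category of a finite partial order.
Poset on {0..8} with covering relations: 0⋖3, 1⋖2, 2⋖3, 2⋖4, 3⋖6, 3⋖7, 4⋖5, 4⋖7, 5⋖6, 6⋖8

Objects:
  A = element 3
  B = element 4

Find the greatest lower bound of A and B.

{x : x⊑A ∧ x⊑B} = {1,2}  (A=3, B=4)
  1 ⊑ 2
  2 ⊑ 2
glb = 2

Answer: A∧B = 2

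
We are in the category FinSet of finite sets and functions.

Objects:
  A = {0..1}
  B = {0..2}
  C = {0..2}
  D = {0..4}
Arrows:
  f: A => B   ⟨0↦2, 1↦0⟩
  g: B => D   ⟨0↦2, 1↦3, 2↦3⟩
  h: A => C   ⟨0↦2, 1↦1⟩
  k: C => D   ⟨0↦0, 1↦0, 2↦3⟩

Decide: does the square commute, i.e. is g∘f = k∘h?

Along f;g (path 1):
  0 f=>2 g=>3
  1 f=>0 g=>2
  result₁ = ⟨0↦3, 1↦2⟩
Along h;k (path 2):
  0 h=>2 k=>3
  1 h=>1 k=>0
  result₂ = ⟨0↦3, 1↦0⟩
Equal? differ; not commutative

Answer: DOES NOT COMMUTE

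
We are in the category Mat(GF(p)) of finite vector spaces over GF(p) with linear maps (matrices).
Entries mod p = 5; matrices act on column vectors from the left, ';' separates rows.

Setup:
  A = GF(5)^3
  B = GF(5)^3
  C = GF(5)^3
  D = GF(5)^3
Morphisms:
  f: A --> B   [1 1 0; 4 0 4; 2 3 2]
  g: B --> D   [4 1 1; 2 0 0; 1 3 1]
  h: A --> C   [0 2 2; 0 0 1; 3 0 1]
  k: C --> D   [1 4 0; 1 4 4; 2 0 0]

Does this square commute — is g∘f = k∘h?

Answer: COMMUTES

Trace:
1) trace f;g:
  e0=(1,0,0) f-->(1,4,2) g-->(0,2,0)
  e1=(0,1,0) f-->(1,0,3) g-->(2,2,4)
  e2=(0,0,1) f-->(0,4,2) g-->(1,0,4)
  ⟦path⟧₁ = [0 2 1; 2 2 0; 0 4 4]
2) trace h;k:
  e0=(1,0,0) h-->(0,0,3) k-->(0,2,0)
  e1=(0,1,0) h-->(2,0,0) k-->(2,2,4)
  e2=(0,0,1) h-->(2,1,1) k-->(1,0,4)
  ⟦path⟧₂ = [0 2 1; 2 2 0; 0 4 4]
Equal? YES — commutes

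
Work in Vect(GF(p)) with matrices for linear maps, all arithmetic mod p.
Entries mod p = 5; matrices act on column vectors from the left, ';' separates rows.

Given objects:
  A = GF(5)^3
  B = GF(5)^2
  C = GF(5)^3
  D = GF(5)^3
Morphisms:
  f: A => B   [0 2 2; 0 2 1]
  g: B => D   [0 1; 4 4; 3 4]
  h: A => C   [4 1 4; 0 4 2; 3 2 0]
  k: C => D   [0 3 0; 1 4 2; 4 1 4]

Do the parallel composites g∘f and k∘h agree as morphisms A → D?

Path 1 = f;g:
  e0=[1,0,0] f=>[0,0] g=>[0,0,0]
  e1=[0,1,0] f=>[2,2] g=>[2,1,4]
  e2=[0,0,1] f=>[2,1] g=>[1,2,0]
  composite₁ = [0 2 1; 0 1 2; 0 4 0]
Path 2 = h;k:
  e0=[1,0,0] h=>[4,0,3] k=>[0,0,3]
  e1=[0,1,0] h=>[1,4,2] k=>[2,1,1]
  e2=[0,0,1] h=>[4,2,0] k=>[1,2,3]
  composite₂ = [0 2 1; 0 1 2; 3 1 3]
Equal? distinct morphisms ✗

Answer: DOES NOT COMMUTE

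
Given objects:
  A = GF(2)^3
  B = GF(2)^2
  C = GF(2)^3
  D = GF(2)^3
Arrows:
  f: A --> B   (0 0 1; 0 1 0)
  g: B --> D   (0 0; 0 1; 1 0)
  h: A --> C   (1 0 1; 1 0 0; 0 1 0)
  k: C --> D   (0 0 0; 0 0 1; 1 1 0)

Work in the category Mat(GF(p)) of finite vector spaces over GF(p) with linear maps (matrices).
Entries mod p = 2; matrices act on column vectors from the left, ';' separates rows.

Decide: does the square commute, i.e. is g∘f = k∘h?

1) trace f;g:
  e0=⟨1,0,0⟩ f-->⟨0,0⟩ g-->⟨0,0,0⟩
  e1=⟨0,1,0⟩ f-->⟨0,1⟩ g-->⟨0,1,0⟩
  e2=⟨0,0,1⟩ f-->⟨1,0⟩ g-->⟨0,0,1⟩
  result₁ = (0 0 0; 0 1 0; 0 0 1)
2) trace h;k:
  e0=⟨1,0,0⟩ h-->⟨1,1,0⟩ k-->⟨0,0,0⟩
  e1=⟨0,1,0⟩ h-->⟨0,0,1⟩ k-->⟨0,1,0⟩
  e2=⟨0,0,1⟩ h-->⟨1,0,0⟩ k-->⟨0,0,1⟩
  result₂ = (0 0 0; 0 1 0; 0 0 1)
Equal? same morphism ✓

Answer: COMMUTES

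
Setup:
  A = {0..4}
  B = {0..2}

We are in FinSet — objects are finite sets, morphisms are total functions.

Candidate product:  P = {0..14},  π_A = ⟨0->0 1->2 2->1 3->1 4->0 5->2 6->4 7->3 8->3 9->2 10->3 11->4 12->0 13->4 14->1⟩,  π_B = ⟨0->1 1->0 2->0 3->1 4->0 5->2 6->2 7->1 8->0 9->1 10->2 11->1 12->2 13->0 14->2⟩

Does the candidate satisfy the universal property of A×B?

|A|·|B| = 5·3 = 15;  |P| = 15
Check the pairing map k ↦ (π_A(k), π_B(k)):
  0 -> (0,1)
  1 -> (2,0)
  2 -> (1,0)
  3 -> (1,1)
  4 -> (0,0)
  5 -> (2,2)
  6 -> (4,2)
  7 -> (3,1)
  8 -> (3,0)
  9 -> (2,1)
  10 -> (3,2)
  11 -> (4,1)
  12 -> (0,2)
  13 -> (4,0)
  14 -> (1,2)
distinct pairs in image: 15 / 15 needed
  → bijection onto A×B; projections well-typed.

Answer: VALID PRODUCT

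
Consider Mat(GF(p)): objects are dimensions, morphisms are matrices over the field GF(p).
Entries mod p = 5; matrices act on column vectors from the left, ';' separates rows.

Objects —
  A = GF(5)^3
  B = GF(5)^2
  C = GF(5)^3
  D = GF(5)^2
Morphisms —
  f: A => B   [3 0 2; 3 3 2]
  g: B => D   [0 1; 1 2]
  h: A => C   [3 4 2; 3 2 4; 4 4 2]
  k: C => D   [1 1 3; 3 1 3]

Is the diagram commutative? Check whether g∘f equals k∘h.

Answer: COMMUTES

Trace:
1) trace f;g:
  e0=⟨1,0,0⟩ f=>⟨3,3⟩ g=>⟨3,4⟩
  e1=⟨0,1,0⟩ f=>⟨0,3⟩ g=>⟨3,1⟩
  e2=⟨0,0,1⟩ f=>⟨2,2⟩ g=>⟨2,1⟩
  result₁ = [3 3 2; 4 1 1]
2) trace h;k:
  e0=⟨1,0,0⟩ h=>⟨3,3,4⟩ k=>⟨3,4⟩
  e1=⟨0,1,0⟩ h=>⟨4,2,4⟩ k=>⟨3,1⟩
  e2=⟨0,0,1⟩ h=>⟨2,4,2⟩ k=>⟨2,1⟩
  result₂ = [3 3 2; 4 1 1]
Equal? YES — commutes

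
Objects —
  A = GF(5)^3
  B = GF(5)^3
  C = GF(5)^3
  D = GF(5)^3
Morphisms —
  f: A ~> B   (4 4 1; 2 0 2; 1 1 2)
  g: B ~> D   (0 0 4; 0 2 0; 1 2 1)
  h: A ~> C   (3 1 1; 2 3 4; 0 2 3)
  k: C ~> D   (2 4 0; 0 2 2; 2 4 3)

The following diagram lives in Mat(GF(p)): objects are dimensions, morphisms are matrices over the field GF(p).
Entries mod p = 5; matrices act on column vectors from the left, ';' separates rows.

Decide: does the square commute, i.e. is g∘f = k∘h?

Along f;g (path 1):
  e0=[1,0,0] f~>[4,2,1] g~>[4,4,4]
  e1=[0,1,0] f~>[4,0,1] g~>[4,0,0]
  e2=[0,0,1] f~>[1,2,2] g~>[3,4,2]
  ⟦path⟧₁ = (4 4 3; 4 0 4; 4 0 2)
Along h;k (path 2):
  e0=[1,0,0] h~>[3,2,0] k~>[4,4,4]
  e1=[0,1,0] h~>[1,3,2] k~>[4,0,0]
  e2=[0,0,1] h~>[1,4,3] k~>[3,4,2]
  ⟦path⟧₂ = (4 4 3; 4 0 4; 4 0 2)
Equal? YES — commutes

Answer: COMMUTES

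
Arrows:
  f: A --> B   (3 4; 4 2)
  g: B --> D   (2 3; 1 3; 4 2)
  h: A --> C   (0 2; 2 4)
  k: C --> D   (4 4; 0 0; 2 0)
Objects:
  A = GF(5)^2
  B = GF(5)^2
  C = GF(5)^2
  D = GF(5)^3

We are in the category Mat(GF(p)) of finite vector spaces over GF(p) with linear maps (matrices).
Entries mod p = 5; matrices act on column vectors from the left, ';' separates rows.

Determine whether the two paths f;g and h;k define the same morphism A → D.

1) trace f;g:
  e0=⟨1,0⟩ f-->⟨3,4⟩ g-->⟨3,0,0⟩
  e1=⟨0,1⟩ f-->⟨4,2⟩ g-->⟨4,0,0⟩
  composite₁ = (3 4; 0 0; 0 0)
2) trace h;k:
  e0=⟨1,0⟩ h-->⟨0,2⟩ k-->⟨3,0,0⟩
  e1=⟨0,1⟩ h-->⟨2,4⟩ k-->⟨4,0,4⟩
  composite₂ = (3 4; 0 0; 0 4)
Equal? differ; not commutative

Answer: DOES NOT COMMUTE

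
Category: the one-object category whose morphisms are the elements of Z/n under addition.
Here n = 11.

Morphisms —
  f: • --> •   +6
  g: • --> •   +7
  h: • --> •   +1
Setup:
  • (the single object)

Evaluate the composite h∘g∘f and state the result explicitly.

Answer: +3

Derivation:
  0 +6≡6 +7≡2 +1≡3  (mod 11)
composite: +3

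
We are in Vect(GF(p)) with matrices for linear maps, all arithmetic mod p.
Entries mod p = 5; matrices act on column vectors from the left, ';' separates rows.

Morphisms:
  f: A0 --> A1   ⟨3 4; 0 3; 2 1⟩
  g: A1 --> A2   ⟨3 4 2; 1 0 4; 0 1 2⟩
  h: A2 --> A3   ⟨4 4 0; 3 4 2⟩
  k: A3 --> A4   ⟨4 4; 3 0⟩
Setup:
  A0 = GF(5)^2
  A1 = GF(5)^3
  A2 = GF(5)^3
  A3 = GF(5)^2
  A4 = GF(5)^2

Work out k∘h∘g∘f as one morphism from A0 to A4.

Answer: ⟨3 4; 3 3⟩

Derivation:
  e0=⟨1,0⟩ f-->⟨3,0,2⟩ g-->⟨3,1,4⟩ h-->⟨1,1⟩ k-->⟨3,3⟩
  e1=⟨0,1⟩ f-->⟨4,3,1⟩ g-->⟨1,3,0⟩ h-->⟨1,0⟩ k-->⟨4,3⟩
⟦path⟧: ⟨3 4; 3 3⟩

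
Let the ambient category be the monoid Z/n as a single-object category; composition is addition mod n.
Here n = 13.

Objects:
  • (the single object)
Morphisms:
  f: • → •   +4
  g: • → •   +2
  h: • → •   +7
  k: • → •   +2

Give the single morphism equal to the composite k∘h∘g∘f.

  0 +4≡4 +2≡6 +7≡0 +2≡2  (mod 13)
composite: +2

Answer: +2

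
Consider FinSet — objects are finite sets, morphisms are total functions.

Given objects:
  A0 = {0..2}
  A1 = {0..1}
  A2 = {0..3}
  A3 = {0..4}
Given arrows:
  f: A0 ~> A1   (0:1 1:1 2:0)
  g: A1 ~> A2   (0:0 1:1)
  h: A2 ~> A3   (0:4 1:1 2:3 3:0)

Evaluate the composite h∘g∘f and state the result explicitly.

  0 f~>1 g~>1 h~>1
  1 f~>1 g~>1 h~>1
  2 f~>0 g~>0 h~>4
composite: (0:1 1:1 2:4)

Answer: (0:1 1:1 2:4)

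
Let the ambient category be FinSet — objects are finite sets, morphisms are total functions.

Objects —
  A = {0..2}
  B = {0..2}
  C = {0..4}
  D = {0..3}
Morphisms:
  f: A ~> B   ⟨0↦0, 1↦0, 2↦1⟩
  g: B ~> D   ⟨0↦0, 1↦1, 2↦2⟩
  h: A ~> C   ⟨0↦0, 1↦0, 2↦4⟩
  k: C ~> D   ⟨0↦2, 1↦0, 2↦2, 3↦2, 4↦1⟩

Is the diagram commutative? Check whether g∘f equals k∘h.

Answer: DOES NOT COMMUTE

Derivation:
Path 1 = f;g:
  0 f~>0 g~>0
  1 f~>0 g~>0
  2 f~>1 g~>1
  ⟦path⟧₁ = ⟨0↦0, 1↦0, 2↦1⟩
Path 2 = h;k:
  0 h~>0 k~>2
  1 h~>0 k~>2
  2 h~>4 k~>1
  ⟦path⟧₂ = ⟨0↦2, 1↦2, 2↦1⟩
Equal? NO — does not commute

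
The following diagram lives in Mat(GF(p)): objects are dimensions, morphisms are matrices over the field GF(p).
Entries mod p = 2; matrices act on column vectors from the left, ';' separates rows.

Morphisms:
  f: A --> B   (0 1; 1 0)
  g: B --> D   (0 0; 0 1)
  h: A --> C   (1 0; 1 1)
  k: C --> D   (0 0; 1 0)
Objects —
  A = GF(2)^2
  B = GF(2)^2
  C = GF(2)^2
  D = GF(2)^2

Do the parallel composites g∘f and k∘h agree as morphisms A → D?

Answer: COMMUTES

Work:
1) trace f;g:
  e0=(1,0) f-->(0,1) g-->(0,1)
  e1=(0,1) f-->(1,0) g-->(0,0)
  composite₁ = (0 0; 1 0)
2) trace h;k:
  e0=(1,0) h-->(1,1) k-->(0,1)
  e1=(0,1) h-->(0,1) k-->(0,0)
  composite₂ = (0 0; 1 0)
Equal? same morphism ✓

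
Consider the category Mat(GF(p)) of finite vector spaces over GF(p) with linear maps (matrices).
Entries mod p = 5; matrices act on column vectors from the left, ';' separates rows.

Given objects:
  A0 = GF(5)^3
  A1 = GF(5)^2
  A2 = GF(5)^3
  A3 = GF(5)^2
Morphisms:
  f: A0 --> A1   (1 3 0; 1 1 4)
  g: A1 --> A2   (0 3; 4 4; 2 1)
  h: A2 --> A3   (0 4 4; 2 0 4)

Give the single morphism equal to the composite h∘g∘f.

  e0=⟨1,0,0⟩ f-->⟨1,1⟩ g-->⟨3,3,3⟩ h-->⟨4,3⟩
  e1=⟨0,1,0⟩ f-->⟨3,1⟩ g-->⟨3,1,2⟩ h-->⟨2,4⟩
  e2=⟨0,0,1⟩ f-->⟨0,4⟩ g-->⟨2,1,4⟩ h-->⟨0,0⟩
composite: (4 2 0; 3 4 0)

Answer: (4 2 0; 3 4 0)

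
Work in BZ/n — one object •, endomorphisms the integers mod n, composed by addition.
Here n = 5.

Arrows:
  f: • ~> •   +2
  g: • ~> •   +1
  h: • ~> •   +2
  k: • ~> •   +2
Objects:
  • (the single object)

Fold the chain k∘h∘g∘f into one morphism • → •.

  0 +2≡2 +1≡3 +2≡0 +2≡2  (mod 5)
composite: +2

Answer: +2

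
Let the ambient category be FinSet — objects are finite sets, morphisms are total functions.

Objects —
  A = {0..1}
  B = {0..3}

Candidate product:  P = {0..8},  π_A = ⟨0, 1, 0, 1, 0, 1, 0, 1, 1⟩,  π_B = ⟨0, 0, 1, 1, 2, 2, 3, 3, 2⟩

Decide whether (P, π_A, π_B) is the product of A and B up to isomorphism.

Answer: NOT A VALID PRODUCT — |P|=9 ≠ |A|·|B|=8

Work:
|A|·|B| = 2·4 = 8;  |P| = 9
  → cardinalities differ; no bijection possible.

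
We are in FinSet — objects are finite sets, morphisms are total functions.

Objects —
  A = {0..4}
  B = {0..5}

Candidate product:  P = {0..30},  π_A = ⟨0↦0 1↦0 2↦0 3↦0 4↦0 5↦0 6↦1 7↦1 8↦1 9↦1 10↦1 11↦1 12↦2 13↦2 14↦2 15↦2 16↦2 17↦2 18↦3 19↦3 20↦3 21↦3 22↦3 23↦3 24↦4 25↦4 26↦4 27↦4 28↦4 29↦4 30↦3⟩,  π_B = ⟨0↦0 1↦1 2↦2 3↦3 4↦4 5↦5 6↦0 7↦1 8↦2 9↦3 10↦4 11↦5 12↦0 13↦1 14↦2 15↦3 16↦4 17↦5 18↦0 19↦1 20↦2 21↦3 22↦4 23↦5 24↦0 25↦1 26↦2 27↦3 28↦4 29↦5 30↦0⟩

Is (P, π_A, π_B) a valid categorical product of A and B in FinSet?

|A|·|B| = 5·6 = 30;  |P| = 31
  → cardinalities differ; no bijection possible.

Answer: NOT A VALID PRODUCT — |P|=31 ≠ |A|·|B|=30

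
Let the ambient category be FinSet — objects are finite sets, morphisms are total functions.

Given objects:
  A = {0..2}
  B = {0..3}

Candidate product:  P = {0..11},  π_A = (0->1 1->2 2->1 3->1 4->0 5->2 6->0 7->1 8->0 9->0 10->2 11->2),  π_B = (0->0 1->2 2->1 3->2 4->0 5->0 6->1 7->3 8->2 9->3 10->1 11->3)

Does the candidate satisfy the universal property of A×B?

Answer: VALID PRODUCT

Derivation:
|A|·|B| = 3·4 = 12;  |P| = 12
Check the pairing map k ↦ (π_A(k), π_B(k)):
  0 -> (1,0)
  1 -> (2,2)
  2 -> (1,1)
  3 -> (1,2)
  4 -> (0,0)
  5 -> (2,0)
  6 -> (0,1)
  7 -> (1,3)
  8 -> (0,2)
  9 -> (0,3)
  10 -> (2,1)
  11 -> (2,3)
distinct pairs in image: 12 / 12 needed
  → bijection onto A×B; projections well-typed.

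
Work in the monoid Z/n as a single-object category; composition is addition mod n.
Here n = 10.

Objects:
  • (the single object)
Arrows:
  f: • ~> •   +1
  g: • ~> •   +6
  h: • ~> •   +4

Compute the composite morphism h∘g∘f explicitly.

Answer: +1

Work:
  0 +1≡1 +6≡7 +4≡1  (mod 10)
composite: +1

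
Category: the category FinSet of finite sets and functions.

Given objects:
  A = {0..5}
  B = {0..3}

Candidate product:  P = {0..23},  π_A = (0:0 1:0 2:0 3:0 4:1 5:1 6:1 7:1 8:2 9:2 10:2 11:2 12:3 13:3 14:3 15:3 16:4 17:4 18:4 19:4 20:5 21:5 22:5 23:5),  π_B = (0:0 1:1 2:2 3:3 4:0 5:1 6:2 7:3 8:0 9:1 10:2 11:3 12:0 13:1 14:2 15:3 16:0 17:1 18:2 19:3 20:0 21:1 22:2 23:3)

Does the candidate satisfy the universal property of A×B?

Answer: VALID PRODUCT

Derivation:
|A|·|B| = 6·4 = 24;  |P| = 24
Check the pairing map k ↦ (π_A(k), π_B(k)):
  0 : (0,0)
  1 : (0,1)
  2 : (0,2)
  3 : (0,3)
  4 : (1,0)
  5 : (1,1)
  6 : (1,2)
  7 : (1,3)
  8 : (2,0)
  9 : (2,1)
  10 : (2,2)
  11 : (2,3)
  12 : (3,0)
  13 : (3,1)
  14 : (3,2)
  15 : (3,3)
  16 : (4,0)
  17 : (4,1)
  18 : (4,2)
  19 : (4,3)
  20 : (5,0)
  21 : (5,1)
  22 : (5,2)
  23 : (5,3)
distinct pairs in image: 24 / 24 needed
  → bijection onto A×B; projections well-typed.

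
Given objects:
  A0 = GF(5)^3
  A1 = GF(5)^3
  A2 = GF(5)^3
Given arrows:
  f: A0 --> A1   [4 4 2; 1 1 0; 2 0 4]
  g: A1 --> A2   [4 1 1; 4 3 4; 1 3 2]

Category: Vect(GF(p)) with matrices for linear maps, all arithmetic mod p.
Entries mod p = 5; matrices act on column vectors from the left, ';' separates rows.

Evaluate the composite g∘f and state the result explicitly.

Answer: [4 2 2; 2 4 4; 1 2 0]

Work:
  e0=[1,0,0] f-->[4,1,2] g-->[4,2,1]
  e1=[0,1,0] f-->[4,1,0] g-->[2,4,2]
  e2=[0,0,1] f-->[2,0,4] g-->[2,4,0]
⟦path⟧: [4 2 2; 2 4 4; 1 2 0]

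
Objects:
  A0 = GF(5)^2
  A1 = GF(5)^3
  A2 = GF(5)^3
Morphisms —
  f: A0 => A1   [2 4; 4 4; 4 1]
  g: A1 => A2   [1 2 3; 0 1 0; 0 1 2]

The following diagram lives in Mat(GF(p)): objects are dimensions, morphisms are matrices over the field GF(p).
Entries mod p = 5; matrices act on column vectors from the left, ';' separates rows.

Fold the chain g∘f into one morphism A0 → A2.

  e0=[1,0] f=>[2,4,4] g=>[2,4,2]
  e1=[0,1] f=>[4,4,1] g=>[0,4,1]
composite: [2 0; 4 4; 2 1]

Answer: [2 0; 4 4; 2 1]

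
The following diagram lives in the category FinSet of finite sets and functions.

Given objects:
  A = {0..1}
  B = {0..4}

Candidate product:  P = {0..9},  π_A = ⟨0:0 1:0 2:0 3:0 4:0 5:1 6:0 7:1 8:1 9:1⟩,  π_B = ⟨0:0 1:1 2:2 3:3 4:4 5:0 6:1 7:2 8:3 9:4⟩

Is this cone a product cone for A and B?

|A|·|B| = 2·5 = 10;  |P| = 10
Check the pairing map k ↦ (π_A(k), π_B(k)):
  0 : (0,0)
  1 : (0,1)
  2 : (0,2)
  3 : (0,3)
  4 : (0,4)
  5 : (1,0)
  6 : (0,1)  ✗ repeats pair of k=1
  7 : (1,2)
  8 : (1,3)
  9 : (1,4)
distinct pairs in image: 9 / 10 needed
  → (0,1) hit at k=1 and k=6

Answer: NOT A VALID PRODUCT — duplicate pair at indices 1,6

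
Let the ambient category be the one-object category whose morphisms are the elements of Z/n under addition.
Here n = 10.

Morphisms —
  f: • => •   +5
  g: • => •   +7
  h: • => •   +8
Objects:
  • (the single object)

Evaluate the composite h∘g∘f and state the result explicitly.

Answer: +0

Trace:
  0 +5≡5 +7≡2 +8≡0  (mod 10)
composite: +0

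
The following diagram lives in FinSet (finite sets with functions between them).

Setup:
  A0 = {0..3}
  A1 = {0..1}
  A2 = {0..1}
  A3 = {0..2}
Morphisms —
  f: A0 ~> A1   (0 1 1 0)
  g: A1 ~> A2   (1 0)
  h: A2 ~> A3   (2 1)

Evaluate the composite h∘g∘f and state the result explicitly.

  0 f~>0 g~>1 h~>1
  1 f~>1 g~>0 h~>2
  2 f~>1 g~>0 h~>2
  3 f~>0 g~>1 h~>1
result: (1 2 2 1)

Answer: (1 2 2 1)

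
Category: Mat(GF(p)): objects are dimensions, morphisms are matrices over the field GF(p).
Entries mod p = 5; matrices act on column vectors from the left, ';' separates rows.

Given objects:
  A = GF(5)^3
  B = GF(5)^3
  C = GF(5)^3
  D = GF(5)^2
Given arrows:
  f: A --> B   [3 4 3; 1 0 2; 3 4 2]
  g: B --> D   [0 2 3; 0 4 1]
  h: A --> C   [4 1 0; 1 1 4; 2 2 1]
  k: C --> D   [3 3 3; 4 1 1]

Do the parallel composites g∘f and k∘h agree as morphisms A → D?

Answer: DOES NOT COMMUTE

Trace:
1) trace f;g:
  e0=[1,0,0] f-->[3,1,3] g-->[1,2]
  e1=[0,1,0] f-->[4,0,4] g-->[2,4]
  e2=[0,0,1] f-->[3,2,2] g-->[0,0]
  composite₁ = [1 2 0; 2 4 0]
2) trace h;k:
  e0=[1,0,0] h-->[4,1,2] k-->[1,4]
  e1=[0,1,0] h-->[1,1,2] k-->[2,2]
  e2=[0,0,1] h-->[0,4,1] k-->[0,0]
  composite₂ = [1 2 0; 4 2 0]
Equal? differ; not commutative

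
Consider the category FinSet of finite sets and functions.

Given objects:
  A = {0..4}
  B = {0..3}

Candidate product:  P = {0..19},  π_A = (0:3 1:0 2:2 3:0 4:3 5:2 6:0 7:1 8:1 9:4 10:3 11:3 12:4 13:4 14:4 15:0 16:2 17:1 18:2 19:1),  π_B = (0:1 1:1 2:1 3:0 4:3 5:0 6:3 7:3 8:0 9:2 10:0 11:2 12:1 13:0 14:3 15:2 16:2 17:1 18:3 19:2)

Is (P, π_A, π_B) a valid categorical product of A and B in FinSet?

|A|·|B| = 5·4 = 20;  |P| = 20
Check the pairing map k ↦ (π_A(k), π_B(k)):
  0 : (3,1)
  1 : (0,1)
  2 : (2,1)
  3 : (0,0)
  4 : (3,3)
  5 : (2,0)
  6 : (0,3)
  7 : (1,3)
  8 : (1,0)
  9 : (4,2)
  10 : (3,0)
  11 : (3,2)
  12 : (4,1)
  13 : (4,0)
  14 : (4,3)
  15 : (0,2)
  16 : (2,2)
  17 : (1,1)
  18 : (2,3)
  19 : (1,2)
distinct pairs in image: 20 / 20 needed
  → bijection onto A×B; projections well-typed.

Answer: VALID PRODUCT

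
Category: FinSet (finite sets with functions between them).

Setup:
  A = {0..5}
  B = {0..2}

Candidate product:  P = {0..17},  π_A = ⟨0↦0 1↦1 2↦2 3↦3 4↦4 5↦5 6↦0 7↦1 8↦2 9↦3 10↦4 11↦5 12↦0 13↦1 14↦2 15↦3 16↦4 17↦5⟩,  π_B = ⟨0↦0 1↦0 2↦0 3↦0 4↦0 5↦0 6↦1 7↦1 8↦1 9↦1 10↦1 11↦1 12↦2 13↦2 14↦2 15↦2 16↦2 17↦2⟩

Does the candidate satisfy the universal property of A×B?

Answer: VALID PRODUCT

Derivation:
|A|·|B| = 6·3 = 18;  |P| = 18
Check the pairing map k ↦ (π_A(k), π_B(k)):
  0 ↦ (0,0)
  1 ↦ (1,0)
  2 ↦ (2,0)
  3 ↦ (3,0)
  4 ↦ (4,0)
  5 ↦ (5,0)
  6 ↦ (0,1)
  7 ↦ (1,1)
  8 ↦ (2,1)
  9 ↦ (3,1)
  10 ↦ (4,1)
  11 ↦ (5,1)
  12 ↦ (0,2)
  13 ↦ (1,2)
  14 ↦ (2,2)
  15 ↦ (3,2)
  16 ↦ (4,2)
  17 ↦ (5,2)
distinct pairs in image: 18 / 18 needed
  → bijection onto A×B; projections well-typed.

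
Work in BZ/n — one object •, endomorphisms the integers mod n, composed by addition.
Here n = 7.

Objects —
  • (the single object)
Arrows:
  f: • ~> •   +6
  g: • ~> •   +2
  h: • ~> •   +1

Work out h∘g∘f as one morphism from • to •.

Answer: +2

Trace:
  0 +6≡6 +2≡1 +1≡2  (mod 7)
composite: +2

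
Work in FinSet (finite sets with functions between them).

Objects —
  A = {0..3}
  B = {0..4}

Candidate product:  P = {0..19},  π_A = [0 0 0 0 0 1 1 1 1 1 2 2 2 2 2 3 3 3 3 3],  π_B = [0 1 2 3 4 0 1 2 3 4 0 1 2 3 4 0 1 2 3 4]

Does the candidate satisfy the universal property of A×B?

|A|·|B| = 4·5 = 20;  |P| = 20
Check the pairing map k ↦ (π_A(k), π_B(k)):
  0 -> (0,0)
  1 -> (0,1)
  2 -> (0,2)
  3 -> (0,3)
  4 -> (0,4)
  5 -> (1,0)
  6 -> (1,1)
  7 -> (1,2)
  8 -> (1,3)
  9 -> (1,4)
  10 -> (2,0)
  11 -> (2,1)
  12 -> (2,2)
  13 -> (2,3)
  14 -> (2,4)
  15 -> (3,0)
  16 -> (3,1)
  17 -> (3,2)
  18 -> (3,3)
  19 -> (3,4)
distinct pairs in image: 20 / 20 needed
  → bijection onto A×B; projections well-typed.

Answer: VALID PRODUCT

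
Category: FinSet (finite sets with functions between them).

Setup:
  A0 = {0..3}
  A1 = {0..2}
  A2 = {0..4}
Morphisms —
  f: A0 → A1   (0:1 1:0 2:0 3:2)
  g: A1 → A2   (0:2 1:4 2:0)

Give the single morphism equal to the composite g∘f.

  0 f→1 g→4
  1 f→0 g→2
  2 f→0 g→2
  3 f→2 g→0
⟦path⟧: (0:4 1:2 2:2 3:0)

Answer: (0:4 1:2 2:2 3:0)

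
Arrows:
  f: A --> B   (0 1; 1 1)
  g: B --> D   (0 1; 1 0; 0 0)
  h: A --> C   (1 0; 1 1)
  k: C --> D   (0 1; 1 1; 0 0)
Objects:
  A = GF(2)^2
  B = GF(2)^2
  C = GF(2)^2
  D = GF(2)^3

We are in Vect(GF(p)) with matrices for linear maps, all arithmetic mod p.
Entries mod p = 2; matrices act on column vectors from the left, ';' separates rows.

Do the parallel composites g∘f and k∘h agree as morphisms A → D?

Along f;g (path 1):
  e0=(1,0) f-->(0,1) g-->(1,0,0)
  e1=(0,1) f-->(1,1) g-->(1,1,0)
  result₁ = (1 1; 0 1; 0 0)
Along h;k (path 2):
  e0=(1,0) h-->(1,1) k-->(1,0,0)
  e1=(0,1) h-->(0,1) k-->(1,1,0)
  result₂ = (1 1; 0 1; 0 0)
Equal? same morphism ✓

Answer: COMMUTES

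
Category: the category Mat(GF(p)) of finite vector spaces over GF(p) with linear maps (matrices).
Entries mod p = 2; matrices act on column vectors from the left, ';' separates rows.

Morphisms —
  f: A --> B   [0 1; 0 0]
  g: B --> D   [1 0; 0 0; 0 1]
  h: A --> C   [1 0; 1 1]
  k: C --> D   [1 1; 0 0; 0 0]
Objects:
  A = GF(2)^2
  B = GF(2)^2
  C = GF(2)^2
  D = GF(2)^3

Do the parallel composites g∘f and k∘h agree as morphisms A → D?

1) trace f;g:
  e0=(1,0) f-->(0,0) g-->(0,0,0)
  e1=(0,1) f-->(1,0) g-->(1,0,0)
  ⟦path⟧₁ = [0 1; 0 0; 0 0]
2) trace h;k:
  e0=(1,0) h-->(1,1) k-->(0,0,0)
  e1=(0,1) h-->(0,1) k-->(1,0,0)
  ⟦path⟧₂ = [0 1; 0 0; 0 0]
Equal? YES — commutes

Answer: COMMUTES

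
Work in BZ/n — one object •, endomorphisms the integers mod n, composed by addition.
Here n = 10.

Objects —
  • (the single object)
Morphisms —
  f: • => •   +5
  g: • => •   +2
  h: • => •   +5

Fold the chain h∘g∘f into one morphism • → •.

  0 +5≡5 +2≡7 +5≡2  (mod 10)
result: +2

Answer: +2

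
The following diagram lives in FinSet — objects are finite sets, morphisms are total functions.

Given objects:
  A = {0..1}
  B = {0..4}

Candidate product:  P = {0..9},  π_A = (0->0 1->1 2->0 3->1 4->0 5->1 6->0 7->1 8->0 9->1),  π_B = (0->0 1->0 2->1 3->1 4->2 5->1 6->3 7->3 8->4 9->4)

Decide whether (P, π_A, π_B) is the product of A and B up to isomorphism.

|A|·|B| = 2·5 = 10;  |P| = 10
Check the pairing map k ↦ (π_A(k), π_B(k)):
  0 -> (0,0)
  1 -> (1,0)
  2 -> (0,1)
  3 -> (1,1)
  4 -> (0,2)
  5 -> (1,1)  ✗ repeats pair of k=3
  6 -> (0,3)
  7 -> (1,3)
  8 -> (0,4)
  9 -> (1,4)
distinct pairs in image: 9 / 10 needed
  → (1,1) hit at k=3 and k=5

Answer: NOT A VALID PRODUCT — duplicate pair at indices 3,5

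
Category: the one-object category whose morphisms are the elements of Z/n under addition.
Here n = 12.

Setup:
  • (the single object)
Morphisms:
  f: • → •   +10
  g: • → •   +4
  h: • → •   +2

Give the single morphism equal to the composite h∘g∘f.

Answer: +4

Derivation:
  0 +10≡10 +4≡2 +2≡4  (mod 12)
result: +4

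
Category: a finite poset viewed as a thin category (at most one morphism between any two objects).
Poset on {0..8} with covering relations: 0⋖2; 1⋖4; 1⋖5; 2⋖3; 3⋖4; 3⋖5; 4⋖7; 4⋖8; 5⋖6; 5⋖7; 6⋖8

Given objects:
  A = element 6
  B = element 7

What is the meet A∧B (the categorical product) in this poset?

Common predecessors of 6,7: {0,1,2,3,5}
  0 ≤ 5
  1 ≤ 5
  2 ≤ 5
  3 ≤ 5
  5 ≤ 5
glb = 5

Answer: A∧B = 5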